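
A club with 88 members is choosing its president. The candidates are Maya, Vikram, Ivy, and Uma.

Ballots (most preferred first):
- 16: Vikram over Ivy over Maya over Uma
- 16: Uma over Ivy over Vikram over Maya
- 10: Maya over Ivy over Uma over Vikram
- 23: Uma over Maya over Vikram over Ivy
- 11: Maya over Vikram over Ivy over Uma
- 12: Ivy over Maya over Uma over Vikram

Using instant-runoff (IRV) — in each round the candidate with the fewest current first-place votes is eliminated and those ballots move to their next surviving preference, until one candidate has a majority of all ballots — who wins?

Maya

Round 1: Maya 21, Vikram 16, Ivy 12, Uma 39. Ivy eliminated.
Round 2: Maya 33, Vikram 16, Uma 39. Vikram eliminated.
Round 3: Maya 49, Uma 39. Maya has a majority (≥45).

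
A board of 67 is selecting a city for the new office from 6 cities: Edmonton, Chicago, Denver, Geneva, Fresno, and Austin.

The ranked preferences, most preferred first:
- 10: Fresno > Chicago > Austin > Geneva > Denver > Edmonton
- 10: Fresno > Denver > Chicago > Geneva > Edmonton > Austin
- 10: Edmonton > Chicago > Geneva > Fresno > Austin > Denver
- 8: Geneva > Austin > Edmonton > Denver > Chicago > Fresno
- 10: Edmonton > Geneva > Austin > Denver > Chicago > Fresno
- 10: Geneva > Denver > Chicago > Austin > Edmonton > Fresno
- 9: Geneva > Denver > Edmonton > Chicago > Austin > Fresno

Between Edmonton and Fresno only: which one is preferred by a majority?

Edmonton

Edmonton is ranked above Fresno on 47 ballots; Fresno above Edmonton on 20.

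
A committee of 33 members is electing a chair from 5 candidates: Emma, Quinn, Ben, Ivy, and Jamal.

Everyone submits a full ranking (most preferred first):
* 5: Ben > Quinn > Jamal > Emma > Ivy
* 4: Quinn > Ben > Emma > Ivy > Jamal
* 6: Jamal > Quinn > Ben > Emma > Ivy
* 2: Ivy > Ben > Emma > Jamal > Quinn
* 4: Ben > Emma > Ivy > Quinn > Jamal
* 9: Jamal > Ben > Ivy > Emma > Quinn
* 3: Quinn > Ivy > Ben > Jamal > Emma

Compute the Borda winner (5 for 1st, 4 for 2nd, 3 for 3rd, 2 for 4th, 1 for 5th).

Ben

Emma: 5×2 + 4×3 + 6×2 + 2×3 + 4×4 + 9×2 + 3×1 = 77
Quinn: 5×4 + 4×5 + 6×4 + 2×1 + 4×2 + 9×1 + 3×5 = 98
Ben: 5×5 + 4×4 + 6×3 + 2×4 + 4×5 + 9×4 + 3×3 = 132
Ivy: 5×1 + 4×2 + 6×1 + 2×5 + 4×3 + 9×3 + 3×4 = 80
Jamal: 5×3 + 4×1 + 6×5 + 2×2 + 4×1 + 9×5 + 3×2 = 108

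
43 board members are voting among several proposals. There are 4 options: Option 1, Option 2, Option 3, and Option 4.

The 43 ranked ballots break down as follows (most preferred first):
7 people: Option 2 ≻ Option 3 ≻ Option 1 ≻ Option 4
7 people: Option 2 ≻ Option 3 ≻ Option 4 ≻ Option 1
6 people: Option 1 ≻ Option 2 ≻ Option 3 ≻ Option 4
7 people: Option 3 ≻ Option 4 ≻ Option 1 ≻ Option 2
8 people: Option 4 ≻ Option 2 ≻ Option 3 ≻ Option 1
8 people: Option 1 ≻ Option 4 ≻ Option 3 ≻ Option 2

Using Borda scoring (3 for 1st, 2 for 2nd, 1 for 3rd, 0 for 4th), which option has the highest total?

Option 3

Option 1: 7×1 + 7×0 + 6×3 + 7×1 + 8×0 + 8×3 = 56
Option 2: 7×3 + 7×3 + 6×2 + 7×0 + 8×2 + 8×0 = 70
Option 3: 7×2 + 7×2 + 6×1 + 7×3 + 8×1 + 8×1 = 71
Option 4: 7×0 + 7×1 + 6×0 + 7×2 + 8×3 + 8×2 = 61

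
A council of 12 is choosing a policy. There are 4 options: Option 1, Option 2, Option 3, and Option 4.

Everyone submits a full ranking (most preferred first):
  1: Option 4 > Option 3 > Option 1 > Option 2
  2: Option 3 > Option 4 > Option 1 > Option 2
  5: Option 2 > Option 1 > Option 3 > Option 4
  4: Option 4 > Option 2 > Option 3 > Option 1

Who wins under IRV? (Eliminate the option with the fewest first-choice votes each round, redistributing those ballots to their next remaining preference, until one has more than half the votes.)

Option 4

Round 1: Option 1 0, Option 2 5, Option 3 2, Option 4 5. Option 1 eliminated.
Round 2: Option 2 5, Option 3 2, Option 4 5. Option 3 eliminated.
Round 3: Option 2 5, Option 4 7. Option 4 has a majority (≥7).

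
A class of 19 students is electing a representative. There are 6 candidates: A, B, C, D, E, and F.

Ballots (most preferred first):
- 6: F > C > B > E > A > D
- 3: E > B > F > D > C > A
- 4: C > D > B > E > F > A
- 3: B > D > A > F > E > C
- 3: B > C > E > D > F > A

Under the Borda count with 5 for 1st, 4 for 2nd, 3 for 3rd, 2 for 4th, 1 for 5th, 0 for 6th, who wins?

B

A: 6×1 + 3×0 + 4×0 + 3×3 + 3×0 = 15
B: 6×3 + 3×4 + 4×3 + 3×5 + 3×5 = 72
C: 6×4 + 3×1 + 4×5 + 3×0 + 3×4 = 59
D: 6×0 + 3×2 + 4×4 + 3×4 + 3×2 = 40
E: 6×2 + 3×5 + 4×2 + 3×1 + 3×3 = 47
F: 6×5 + 3×3 + 4×1 + 3×2 + 3×1 = 52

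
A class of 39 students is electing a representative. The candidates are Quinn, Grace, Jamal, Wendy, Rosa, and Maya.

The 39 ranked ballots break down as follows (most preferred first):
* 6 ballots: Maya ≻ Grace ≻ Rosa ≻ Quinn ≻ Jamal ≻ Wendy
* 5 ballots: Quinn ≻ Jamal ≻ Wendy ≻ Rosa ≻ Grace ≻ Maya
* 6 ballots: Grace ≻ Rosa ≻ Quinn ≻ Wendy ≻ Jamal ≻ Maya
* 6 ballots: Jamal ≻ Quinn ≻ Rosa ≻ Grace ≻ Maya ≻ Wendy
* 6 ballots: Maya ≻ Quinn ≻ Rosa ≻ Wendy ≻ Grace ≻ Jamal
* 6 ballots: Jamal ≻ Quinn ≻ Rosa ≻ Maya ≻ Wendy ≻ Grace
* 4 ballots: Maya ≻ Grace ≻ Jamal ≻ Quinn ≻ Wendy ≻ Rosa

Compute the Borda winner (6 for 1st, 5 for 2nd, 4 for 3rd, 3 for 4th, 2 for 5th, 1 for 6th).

Quinn: 6×3 + 5×6 + 6×4 + 6×5 + 6×5 + 6×5 + 4×3 = 174
Grace: 6×5 + 5×2 + 6×6 + 6×3 + 6×2 + 6×1 + 4×5 = 132
Jamal: 6×2 + 5×5 + 6×2 + 6×6 + 6×1 + 6×6 + 4×4 = 143
Wendy: 6×1 + 5×4 + 6×3 + 6×1 + 6×3 + 6×2 + 4×2 = 88
Rosa: 6×4 + 5×3 + 6×5 + 6×4 + 6×4 + 6×4 + 4×1 = 145
Maya: 6×6 + 5×1 + 6×1 + 6×2 + 6×6 + 6×3 + 4×6 = 137

Quinn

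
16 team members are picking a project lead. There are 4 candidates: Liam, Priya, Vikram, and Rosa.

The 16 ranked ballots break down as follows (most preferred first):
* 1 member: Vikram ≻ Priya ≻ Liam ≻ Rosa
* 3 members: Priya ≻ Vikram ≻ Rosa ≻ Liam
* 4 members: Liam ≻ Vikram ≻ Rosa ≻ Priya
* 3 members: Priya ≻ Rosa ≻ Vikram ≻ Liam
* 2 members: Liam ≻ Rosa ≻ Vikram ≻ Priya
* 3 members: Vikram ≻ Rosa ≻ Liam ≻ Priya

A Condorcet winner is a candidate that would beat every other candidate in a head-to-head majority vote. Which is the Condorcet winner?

Vikram vs Liam: 10–6
Vikram vs Priya: 10–6
Vikram vs Rosa: 11–5
Vikram beats every other candidate.

Vikram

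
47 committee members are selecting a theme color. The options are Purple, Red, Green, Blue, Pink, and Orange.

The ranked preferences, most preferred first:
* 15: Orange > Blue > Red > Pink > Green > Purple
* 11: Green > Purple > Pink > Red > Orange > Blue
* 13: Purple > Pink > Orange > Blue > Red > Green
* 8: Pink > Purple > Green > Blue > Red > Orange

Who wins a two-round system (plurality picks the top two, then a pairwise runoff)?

Round 1 first-place votes: Purple 13, Red 0, Green 11, Blue 0, Pink 8, Orange 15. Orange and Purple advance.
Runoff: Orange is ranked above Purple on 15 ballots, Purple above Orange on 32.

Purple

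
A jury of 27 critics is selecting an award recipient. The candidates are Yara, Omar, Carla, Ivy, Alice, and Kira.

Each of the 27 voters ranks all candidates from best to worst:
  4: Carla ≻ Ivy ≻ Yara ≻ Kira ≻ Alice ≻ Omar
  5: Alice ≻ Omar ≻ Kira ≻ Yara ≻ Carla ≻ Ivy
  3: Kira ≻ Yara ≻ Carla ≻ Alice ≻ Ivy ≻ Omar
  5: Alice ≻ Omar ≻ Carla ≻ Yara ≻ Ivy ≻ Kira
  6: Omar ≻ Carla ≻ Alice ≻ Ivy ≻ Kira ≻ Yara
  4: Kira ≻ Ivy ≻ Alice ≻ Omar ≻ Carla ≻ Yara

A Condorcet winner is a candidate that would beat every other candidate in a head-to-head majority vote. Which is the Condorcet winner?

Alice

Alice vs Yara: 20–7
Alice vs Omar: 21–6
Alice vs Carla: 14–13
Alice vs Ivy: 19–8
Alice vs Kira: 16–11
Alice beats every other candidate.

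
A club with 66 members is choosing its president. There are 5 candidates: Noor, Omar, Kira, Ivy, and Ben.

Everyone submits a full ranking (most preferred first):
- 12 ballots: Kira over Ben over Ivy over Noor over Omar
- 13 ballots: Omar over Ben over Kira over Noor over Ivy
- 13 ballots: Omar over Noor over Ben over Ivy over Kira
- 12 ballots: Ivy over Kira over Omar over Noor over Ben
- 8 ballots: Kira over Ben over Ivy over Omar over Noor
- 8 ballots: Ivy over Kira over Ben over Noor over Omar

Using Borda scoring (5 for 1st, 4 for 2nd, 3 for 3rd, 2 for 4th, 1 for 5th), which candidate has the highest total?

Kira

Noor: 12×2 + 13×2 + 13×4 + 12×2 + 8×1 + 8×2 = 150
Omar: 12×1 + 13×5 + 13×5 + 12×3 + 8×2 + 8×1 = 202
Kira: 12×5 + 13×3 + 13×1 + 12×4 + 8×5 + 8×4 = 232
Ivy: 12×3 + 13×1 + 13×2 + 12×5 + 8×3 + 8×5 = 199
Ben: 12×4 + 13×4 + 13×3 + 12×1 + 8×4 + 8×3 = 207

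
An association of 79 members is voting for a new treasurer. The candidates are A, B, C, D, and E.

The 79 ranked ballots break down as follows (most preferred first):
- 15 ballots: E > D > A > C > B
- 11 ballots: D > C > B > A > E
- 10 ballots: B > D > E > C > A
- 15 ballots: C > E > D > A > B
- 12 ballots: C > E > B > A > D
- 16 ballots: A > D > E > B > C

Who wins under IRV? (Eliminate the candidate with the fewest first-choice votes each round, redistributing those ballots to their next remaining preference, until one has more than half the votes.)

D

Round 1: A 16, B 10, C 27, D 11, E 15. B eliminated.
Round 2: A 16, C 27, D 21, E 15. E eliminated.
Round 3: A 16, C 27, D 36. A eliminated.
Round 4: C 27, D 52. D has a majority (≥40).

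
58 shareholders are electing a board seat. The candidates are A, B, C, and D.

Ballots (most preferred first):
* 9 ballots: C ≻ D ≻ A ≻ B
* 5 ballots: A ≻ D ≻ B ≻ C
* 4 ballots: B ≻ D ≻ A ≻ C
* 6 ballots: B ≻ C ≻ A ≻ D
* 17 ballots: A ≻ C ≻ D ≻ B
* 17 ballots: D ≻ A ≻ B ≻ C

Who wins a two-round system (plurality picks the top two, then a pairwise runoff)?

Round 1 first-place votes: A 22, B 10, C 9, D 17. A and D advance.
Runoff: A is ranked above D on 28 ballots, D above A on 30.

D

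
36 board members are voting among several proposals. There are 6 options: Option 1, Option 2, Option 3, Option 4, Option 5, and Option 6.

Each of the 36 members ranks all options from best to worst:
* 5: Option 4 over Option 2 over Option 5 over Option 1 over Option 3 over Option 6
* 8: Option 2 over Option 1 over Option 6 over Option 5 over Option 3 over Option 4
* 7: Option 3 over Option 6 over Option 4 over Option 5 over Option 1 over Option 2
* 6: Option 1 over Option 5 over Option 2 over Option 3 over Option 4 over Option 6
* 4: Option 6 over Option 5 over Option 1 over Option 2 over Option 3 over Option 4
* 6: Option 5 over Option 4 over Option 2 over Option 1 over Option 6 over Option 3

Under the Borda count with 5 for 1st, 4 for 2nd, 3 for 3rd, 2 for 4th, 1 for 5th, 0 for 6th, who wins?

Option 1: 5×2 + 8×4 + 7×1 + 6×5 + 4×3 + 6×2 = 103
Option 2: 5×4 + 8×5 + 7×0 + 6×3 + 4×2 + 6×3 = 104
Option 3: 5×1 + 8×1 + 7×5 + 6×2 + 4×1 + 6×0 = 64
Option 4: 5×5 + 8×0 + 7×3 + 6×1 + 4×0 + 6×4 = 76
Option 5: 5×3 + 8×2 + 7×2 + 6×4 + 4×4 + 6×5 = 115
Option 6: 5×0 + 8×3 + 7×4 + 6×0 + 4×5 + 6×1 = 78

Option 5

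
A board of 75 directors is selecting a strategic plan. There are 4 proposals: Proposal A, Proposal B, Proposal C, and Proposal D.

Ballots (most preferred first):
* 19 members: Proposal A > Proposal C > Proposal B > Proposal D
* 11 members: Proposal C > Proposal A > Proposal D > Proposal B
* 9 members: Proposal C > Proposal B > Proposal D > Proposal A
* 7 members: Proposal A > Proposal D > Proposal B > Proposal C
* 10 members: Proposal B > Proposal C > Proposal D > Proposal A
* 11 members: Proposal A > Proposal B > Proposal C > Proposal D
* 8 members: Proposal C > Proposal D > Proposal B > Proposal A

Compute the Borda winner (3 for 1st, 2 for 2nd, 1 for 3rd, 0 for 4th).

Proposal A: 19×3 + 11×2 + 9×0 + 7×3 + 10×0 + 11×3 + 8×0 = 133
Proposal B: 19×1 + 11×0 + 9×2 + 7×1 + 10×3 + 11×2 + 8×1 = 104
Proposal C: 19×2 + 11×3 + 9×3 + 7×0 + 10×2 + 11×1 + 8×3 = 153
Proposal D: 19×0 + 11×1 + 9×1 + 7×2 + 10×1 + 11×0 + 8×2 = 60

Proposal C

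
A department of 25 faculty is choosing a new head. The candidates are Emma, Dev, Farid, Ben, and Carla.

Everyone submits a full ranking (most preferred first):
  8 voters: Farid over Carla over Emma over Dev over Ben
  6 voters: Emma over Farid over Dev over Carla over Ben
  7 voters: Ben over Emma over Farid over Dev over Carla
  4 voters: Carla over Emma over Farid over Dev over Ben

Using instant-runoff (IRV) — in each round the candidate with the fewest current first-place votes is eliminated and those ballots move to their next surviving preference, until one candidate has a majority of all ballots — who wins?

Round 1: Emma 6, Dev 0, Farid 8, Ben 7, Carla 4. Dev eliminated.
Round 2: Emma 6, Farid 8, Ben 7, Carla 4. Carla eliminated.
Round 3: Emma 10, Farid 8, Ben 7. Ben eliminated.
Round 4: Emma 17, Farid 8. Emma has a majority (≥13).

Emma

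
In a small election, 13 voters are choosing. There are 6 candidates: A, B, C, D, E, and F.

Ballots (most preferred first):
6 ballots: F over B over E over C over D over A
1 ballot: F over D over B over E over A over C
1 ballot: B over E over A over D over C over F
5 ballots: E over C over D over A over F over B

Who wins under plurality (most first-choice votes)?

F

First-place votes: A 0, B 1, C 0, D 0, E 5, F 7.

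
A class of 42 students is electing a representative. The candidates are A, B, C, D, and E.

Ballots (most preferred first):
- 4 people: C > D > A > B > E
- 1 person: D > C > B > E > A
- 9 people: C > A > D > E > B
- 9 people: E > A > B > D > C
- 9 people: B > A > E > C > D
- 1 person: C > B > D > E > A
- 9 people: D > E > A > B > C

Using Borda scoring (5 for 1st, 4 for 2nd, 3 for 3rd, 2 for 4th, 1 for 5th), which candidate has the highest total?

A

A: 4×3 + 1×1 + 9×4 + 9×4 + 9×4 + 1×1 + 9×3 = 149
B: 4×2 + 1×3 + 9×1 + 9×3 + 9×5 + 1×4 + 9×2 = 114
C: 4×5 + 1×4 + 9×5 + 9×1 + 9×2 + 1×5 + 9×1 = 110
D: 4×4 + 1×5 + 9×3 + 9×2 + 9×1 + 1×3 + 9×5 = 123
E: 4×1 + 1×2 + 9×2 + 9×5 + 9×3 + 1×2 + 9×4 = 134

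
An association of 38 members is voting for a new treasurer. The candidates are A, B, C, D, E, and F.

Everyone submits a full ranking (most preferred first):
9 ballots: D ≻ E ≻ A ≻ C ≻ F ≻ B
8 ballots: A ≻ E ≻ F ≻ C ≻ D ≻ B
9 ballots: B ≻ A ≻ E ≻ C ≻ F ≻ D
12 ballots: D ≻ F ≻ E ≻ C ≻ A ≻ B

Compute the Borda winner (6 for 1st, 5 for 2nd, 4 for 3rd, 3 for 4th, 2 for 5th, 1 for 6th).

A: 9×4 + 8×6 + 9×5 + 12×2 = 153
B: 9×1 + 8×1 + 9×6 + 12×1 = 83
C: 9×3 + 8×3 + 9×3 + 12×3 = 114
D: 9×6 + 8×2 + 9×1 + 12×6 = 151
E: 9×5 + 8×5 + 9×4 + 12×4 = 169
F: 9×2 + 8×4 + 9×2 + 12×5 = 128

E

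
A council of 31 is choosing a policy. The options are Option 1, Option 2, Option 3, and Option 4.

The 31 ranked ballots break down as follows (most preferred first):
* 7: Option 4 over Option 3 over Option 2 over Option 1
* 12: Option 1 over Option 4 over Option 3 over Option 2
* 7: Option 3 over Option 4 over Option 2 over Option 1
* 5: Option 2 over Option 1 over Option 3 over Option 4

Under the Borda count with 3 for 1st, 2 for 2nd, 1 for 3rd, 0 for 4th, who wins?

Option 4

Option 1: 7×0 + 12×3 + 7×0 + 5×2 = 46
Option 2: 7×1 + 12×0 + 7×1 + 5×3 = 29
Option 3: 7×2 + 12×1 + 7×3 + 5×1 = 52
Option 4: 7×3 + 12×2 + 7×2 + 5×0 = 59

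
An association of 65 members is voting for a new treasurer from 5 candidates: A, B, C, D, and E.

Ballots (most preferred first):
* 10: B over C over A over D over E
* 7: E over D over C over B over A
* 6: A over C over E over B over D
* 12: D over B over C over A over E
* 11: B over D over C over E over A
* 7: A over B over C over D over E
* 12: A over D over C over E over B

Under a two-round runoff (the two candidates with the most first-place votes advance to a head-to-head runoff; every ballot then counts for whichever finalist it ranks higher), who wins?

B

Round 1 first-place votes: A 25, B 21, C 0, D 12, E 7. A and B advance.
Runoff: A is ranked above B on 25 ballots, B above A on 40.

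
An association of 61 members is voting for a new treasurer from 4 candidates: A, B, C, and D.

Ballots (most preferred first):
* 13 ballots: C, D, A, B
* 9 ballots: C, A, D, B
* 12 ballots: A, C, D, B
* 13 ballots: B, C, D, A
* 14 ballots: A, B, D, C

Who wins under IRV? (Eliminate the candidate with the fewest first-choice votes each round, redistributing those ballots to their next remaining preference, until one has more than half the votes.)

C

Round 1: A 26, B 13, C 22, D 0. D eliminated.
Round 2: A 26, B 13, C 22. B eliminated.
Round 3: A 26, C 35. C has a majority (≥31).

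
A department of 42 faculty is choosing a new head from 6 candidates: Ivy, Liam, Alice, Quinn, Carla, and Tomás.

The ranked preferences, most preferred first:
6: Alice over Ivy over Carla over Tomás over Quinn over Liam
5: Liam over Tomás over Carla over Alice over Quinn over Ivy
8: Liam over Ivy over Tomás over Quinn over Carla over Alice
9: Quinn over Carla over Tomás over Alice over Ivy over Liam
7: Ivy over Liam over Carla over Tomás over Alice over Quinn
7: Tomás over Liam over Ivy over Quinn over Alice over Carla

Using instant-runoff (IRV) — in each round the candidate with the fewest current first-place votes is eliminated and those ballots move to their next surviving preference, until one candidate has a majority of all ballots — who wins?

Round 1: Ivy 7, Liam 13, Alice 6, Quinn 9, Carla 0, Tomás 7. Carla eliminated.
Round 2: Ivy 7, Liam 13, Alice 6, Quinn 9, Tomás 7. Alice eliminated.
Round 3: Ivy 13, Liam 13, Quinn 9, Tomás 7. Tomás eliminated.
Round 4: Ivy 13, Liam 20, Quinn 9. Quinn eliminated.
Round 5: Ivy 22, Liam 20. Ivy has a majority (≥22).

Ivy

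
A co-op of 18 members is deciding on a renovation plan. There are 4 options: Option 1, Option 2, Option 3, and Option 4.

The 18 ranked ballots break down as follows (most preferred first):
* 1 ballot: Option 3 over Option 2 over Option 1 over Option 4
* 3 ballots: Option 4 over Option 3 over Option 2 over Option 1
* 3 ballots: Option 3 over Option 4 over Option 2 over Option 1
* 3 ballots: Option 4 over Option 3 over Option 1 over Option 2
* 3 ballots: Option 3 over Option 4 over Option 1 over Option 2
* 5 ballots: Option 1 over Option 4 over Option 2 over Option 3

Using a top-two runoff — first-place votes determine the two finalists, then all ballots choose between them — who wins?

Option 4

Round 1 first-place votes: Option 1 5, Option 2 0, Option 3 7, Option 4 6. Option 3 and Option 4 advance.
Runoff: Option 3 is ranked above Option 4 on 7 ballots, Option 4 above Option 3 on 11.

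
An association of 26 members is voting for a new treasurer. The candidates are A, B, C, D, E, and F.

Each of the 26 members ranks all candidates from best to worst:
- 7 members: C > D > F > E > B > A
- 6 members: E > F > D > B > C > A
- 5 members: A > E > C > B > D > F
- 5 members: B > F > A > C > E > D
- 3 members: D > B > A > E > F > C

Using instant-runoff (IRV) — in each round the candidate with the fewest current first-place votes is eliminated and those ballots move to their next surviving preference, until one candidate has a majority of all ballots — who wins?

E

Round 1: A 5, B 5, C 7, D 3, E 6, F 0. F eliminated.
Round 2: A 5, B 5, C 7, D 3, E 6. D eliminated.
Round 3: A 5, B 8, C 7, E 6. A eliminated.
Round 4: B 8, C 7, E 11. C eliminated.
Round 5: B 8, E 18. E has a majority (≥14).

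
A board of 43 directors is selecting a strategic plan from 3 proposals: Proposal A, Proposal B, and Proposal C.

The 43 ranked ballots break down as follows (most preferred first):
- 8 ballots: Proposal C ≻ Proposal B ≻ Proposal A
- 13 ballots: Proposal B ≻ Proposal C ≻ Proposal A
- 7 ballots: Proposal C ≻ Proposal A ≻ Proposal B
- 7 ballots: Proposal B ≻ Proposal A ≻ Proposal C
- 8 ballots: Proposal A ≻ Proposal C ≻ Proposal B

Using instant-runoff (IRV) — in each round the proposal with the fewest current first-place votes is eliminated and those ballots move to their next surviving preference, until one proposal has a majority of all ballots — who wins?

Round 1: Proposal A 8, Proposal B 20, Proposal C 15. Proposal A eliminated.
Round 2: Proposal B 20, Proposal C 23. Proposal C has a majority (≥22).

Proposal C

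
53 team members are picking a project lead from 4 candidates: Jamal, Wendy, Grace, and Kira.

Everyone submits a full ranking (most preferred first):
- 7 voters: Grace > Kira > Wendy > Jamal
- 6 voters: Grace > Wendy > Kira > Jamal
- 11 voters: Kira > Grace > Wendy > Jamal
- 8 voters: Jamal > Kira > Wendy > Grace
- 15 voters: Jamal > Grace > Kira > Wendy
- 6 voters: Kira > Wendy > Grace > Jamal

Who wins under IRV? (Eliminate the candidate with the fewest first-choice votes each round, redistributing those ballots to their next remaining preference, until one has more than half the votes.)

Kira

Round 1: Jamal 23, Wendy 0, Grace 13, Kira 17. Wendy eliminated.
Round 2: Jamal 23, Grace 13, Kira 17. Grace eliminated.
Round 3: Jamal 23, Kira 30. Kira has a majority (≥27).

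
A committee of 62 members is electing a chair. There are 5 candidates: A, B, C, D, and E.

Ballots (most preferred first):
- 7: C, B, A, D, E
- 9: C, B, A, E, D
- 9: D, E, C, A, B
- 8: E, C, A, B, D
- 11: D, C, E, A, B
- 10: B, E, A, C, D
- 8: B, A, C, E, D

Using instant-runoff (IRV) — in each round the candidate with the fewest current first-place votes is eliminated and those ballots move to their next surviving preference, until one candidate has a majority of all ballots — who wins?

Round 1: A 0, B 18, C 16, D 20, E 8. A eliminated.
Round 2: B 18, C 16, D 20, E 8. E eliminated.
Round 3: B 18, C 24, D 20. B eliminated.
Round 4: C 42, D 20. C has a majority (≥32).

C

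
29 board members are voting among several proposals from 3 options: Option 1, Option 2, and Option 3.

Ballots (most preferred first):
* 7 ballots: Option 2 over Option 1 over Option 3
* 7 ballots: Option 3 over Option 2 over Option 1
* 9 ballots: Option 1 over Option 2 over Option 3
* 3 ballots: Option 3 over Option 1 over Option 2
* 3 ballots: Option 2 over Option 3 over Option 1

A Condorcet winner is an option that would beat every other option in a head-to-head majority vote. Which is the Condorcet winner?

Option 2 vs Option 1: 17–12
Option 2 vs Option 3: 19–10
Option 2 beats every other option.

Option 2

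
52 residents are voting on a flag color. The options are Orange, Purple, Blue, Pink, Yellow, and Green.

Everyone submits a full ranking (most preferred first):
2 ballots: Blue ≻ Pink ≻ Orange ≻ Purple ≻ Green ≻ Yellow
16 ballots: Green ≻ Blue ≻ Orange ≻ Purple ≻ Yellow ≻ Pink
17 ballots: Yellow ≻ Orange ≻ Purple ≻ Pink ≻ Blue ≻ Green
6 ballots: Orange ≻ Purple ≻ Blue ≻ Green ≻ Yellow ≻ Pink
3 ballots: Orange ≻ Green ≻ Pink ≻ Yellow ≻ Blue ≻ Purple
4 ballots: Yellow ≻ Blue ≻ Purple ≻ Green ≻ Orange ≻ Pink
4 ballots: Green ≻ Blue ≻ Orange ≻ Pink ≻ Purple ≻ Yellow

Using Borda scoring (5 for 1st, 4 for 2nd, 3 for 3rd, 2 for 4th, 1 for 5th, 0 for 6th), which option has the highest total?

Orange: 2×3 + 16×3 + 17×4 + 6×5 + 3×5 + 4×1 + 4×3 = 183
Purple: 2×2 + 16×2 + 17×3 + 6×4 + 3×0 + 4×3 + 4×1 = 127
Blue: 2×5 + 16×4 + 17×1 + 6×3 + 3×1 + 4×4 + 4×4 = 144
Pink: 2×4 + 16×0 + 17×2 + 6×0 + 3×3 + 4×0 + 4×2 = 59
Yellow: 2×0 + 16×1 + 17×5 + 6×1 + 3×2 + 4×5 + 4×0 = 133
Green: 2×1 + 16×5 + 17×0 + 6×2 + 3×4 + 4×2 + 4×5 = 134

Orange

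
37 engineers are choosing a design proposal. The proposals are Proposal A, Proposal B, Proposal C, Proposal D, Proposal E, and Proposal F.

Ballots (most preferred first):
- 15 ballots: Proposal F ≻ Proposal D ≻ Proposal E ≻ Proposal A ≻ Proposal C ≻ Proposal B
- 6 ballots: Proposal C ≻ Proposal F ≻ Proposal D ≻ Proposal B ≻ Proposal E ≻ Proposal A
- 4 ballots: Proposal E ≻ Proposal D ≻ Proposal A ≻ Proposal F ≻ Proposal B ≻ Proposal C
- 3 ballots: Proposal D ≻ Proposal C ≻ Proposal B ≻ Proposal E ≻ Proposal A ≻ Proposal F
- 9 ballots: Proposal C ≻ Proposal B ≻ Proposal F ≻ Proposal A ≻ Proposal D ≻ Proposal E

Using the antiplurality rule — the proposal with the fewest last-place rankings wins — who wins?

Last-place votes: Proposal A 6, Proposal B 15, Proposal C 4, Proposal D 0, Proposal E 9, Proposal F 3.

Proposal D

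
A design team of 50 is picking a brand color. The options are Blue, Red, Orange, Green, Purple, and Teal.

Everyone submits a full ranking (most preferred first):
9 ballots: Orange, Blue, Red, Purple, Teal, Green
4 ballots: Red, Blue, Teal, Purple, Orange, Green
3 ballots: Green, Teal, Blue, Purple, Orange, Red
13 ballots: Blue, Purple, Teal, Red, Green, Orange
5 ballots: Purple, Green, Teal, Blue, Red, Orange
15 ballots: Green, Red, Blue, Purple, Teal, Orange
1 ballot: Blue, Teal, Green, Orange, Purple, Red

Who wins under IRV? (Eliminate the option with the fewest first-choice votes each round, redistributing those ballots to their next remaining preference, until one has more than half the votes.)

Round 1: Blue 14, Red 4, Orange 9, Green 18, Purple 5, Teal 0. Teal eliminated.
Round 2: Blue 14, Red 4, Orange 9, Green 18, Purple 5. Red eliminated.
Round 3: Blue 18, Orange 9, Green 18, Purple 5. Purple eliminated.
Round 4: Blue 18, Orange 9, Green 23. Orange eliminated.
Round 5: Blue 27, Green 23. Blue has a majority (≥26).

Blue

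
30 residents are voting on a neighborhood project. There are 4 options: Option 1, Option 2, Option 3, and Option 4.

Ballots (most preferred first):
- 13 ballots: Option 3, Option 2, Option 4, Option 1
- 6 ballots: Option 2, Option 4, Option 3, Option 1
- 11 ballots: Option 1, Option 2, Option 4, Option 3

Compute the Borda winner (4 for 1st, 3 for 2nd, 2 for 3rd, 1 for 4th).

Option 1: 13×1 + 6×1 + 11×4 = 63
Option 2: 13×3 + 6×4 + 11×3 = 96
Option 3: 13×4 + 6×2 + 11×1 = 75
Option 4: 13×2 + 6×3 + 11×2 = 66

Option 2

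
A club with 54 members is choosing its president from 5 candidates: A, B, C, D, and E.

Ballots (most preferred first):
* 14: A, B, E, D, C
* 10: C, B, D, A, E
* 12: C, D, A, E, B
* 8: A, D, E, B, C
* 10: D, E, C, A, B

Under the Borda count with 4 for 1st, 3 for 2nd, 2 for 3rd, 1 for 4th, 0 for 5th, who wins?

A: 14×4 + 10×1 + 12×2 + 8×4 + 10×1 = 132
B: 14×3 + 10×3 + 12×0 + 8×1 + 10×0 = 80
C: 14×0 + 10×4 + 12×4 + 8×0 + 10×2 = 108
D: 14×1 + 10×2 + 12×3 + 8×3 + 10×4 = 134
E: 14×2 + 10×0 + 12×1 + 8×2 + 10×3 = 86

D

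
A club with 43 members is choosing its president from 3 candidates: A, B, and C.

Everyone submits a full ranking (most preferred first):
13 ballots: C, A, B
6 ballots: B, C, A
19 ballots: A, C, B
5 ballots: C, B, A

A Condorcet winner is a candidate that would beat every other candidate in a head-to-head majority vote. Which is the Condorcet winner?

C vs A: 24–19
C vs B: 37–6
C beats every other candidate.

C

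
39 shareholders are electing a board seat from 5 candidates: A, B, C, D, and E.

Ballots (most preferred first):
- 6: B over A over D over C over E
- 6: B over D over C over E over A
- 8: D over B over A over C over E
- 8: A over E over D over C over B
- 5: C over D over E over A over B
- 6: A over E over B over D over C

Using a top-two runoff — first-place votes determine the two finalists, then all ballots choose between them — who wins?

Round 1 first-place votes: A 14, B 12, C 5, D 8, E 0. A and B advance.
Runoff: A is ranked above B on 19 ballots, B above A on 20.

B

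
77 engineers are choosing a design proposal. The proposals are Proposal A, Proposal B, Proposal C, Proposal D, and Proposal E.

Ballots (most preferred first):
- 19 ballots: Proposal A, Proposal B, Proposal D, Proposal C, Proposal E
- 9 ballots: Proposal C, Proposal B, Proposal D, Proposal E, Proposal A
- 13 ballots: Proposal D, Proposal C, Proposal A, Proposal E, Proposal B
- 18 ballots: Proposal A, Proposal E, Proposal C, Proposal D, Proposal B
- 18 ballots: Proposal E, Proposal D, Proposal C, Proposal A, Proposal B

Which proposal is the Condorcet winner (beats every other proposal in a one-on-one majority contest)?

Proposal D vs Proposal A: 40–37
Proposal D vs Proposal B: 49–28
Proposal D vs Proposal C: 50–27
Proposal D vs Proposal E: 41–36
Proposal D beats every other proposal.

Proposal D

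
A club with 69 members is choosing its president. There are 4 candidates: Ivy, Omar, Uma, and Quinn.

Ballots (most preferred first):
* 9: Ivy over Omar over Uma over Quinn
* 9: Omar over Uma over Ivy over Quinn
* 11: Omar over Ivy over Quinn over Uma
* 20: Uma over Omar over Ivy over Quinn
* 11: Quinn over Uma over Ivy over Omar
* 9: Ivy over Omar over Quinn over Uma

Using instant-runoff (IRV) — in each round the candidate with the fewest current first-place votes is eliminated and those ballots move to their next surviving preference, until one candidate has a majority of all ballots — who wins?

Round 1: Ivy 18, Omar 20, Uma 20, Quinn 11. Quinn eliminated.
Round 2: Ivy 18, Omar 20, Uma 31. Ivy eliminated.
Round 3: Omar 38, Uma 31. Omar has a majority (≥35).

Omar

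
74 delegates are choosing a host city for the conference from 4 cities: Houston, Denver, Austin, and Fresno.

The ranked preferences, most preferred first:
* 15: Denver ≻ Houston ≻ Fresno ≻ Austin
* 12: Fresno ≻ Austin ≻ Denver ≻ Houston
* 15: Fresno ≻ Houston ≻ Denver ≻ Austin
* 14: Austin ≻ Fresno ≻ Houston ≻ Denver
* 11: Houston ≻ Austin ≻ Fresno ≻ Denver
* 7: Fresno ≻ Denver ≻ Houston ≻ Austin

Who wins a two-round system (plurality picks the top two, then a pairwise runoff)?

Fresno

Round 1 first-place votes: Houston 11, Denver 15, Austin 14, Fresno 34. Fresno and Denver advance.
Runoff: Fresno is ranked above Denver on 59 ballots, Denver above Fresno on 15.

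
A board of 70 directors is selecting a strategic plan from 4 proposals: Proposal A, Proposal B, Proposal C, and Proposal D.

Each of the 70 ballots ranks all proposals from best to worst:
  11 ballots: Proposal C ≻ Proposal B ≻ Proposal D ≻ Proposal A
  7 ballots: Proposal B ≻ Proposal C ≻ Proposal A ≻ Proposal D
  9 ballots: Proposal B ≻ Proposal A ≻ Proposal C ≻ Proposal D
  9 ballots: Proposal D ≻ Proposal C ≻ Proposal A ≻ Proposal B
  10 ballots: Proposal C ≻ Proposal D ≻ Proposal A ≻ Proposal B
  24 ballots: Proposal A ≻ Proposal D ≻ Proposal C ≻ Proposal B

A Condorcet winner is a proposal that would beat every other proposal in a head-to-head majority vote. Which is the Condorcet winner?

Proposal C

Proposal C vs Proposal A: 37–33
Proposal C vs Proposal B: 54–16
Proposal C vs Proposal D: 37–33
Proposal C beats every other proposal.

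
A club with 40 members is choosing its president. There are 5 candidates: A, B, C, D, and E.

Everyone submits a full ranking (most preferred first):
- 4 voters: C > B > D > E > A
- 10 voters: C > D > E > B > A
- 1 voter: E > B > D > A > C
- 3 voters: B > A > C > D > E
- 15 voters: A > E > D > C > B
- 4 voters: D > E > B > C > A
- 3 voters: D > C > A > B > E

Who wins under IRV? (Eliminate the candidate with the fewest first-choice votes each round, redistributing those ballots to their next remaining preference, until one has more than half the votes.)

Round 1: A 15, B 3, C 14, D 7, E 1. E eliminated.
Round 2: A 15, B 4, C 14, D 7. B eliminated.
Round 3: A 18, C 14, D 8. D eliminated.
Round 4: A 19, C 21. C has a majority (≥21).

C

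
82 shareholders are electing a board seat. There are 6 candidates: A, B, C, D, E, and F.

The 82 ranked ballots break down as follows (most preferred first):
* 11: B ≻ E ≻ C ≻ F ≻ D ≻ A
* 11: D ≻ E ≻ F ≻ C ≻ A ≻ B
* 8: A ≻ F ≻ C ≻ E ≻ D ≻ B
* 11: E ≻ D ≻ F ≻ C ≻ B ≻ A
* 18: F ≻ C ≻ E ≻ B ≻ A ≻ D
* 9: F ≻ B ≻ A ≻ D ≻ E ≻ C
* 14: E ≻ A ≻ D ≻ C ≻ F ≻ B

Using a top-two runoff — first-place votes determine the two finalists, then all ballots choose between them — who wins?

E

Round 1 first-place votes: A 8, B 11, C 0, D 11, E 25, F 27. F and E advance.
Runoff: F is ranked above E on 35 ballots, E above F on 47.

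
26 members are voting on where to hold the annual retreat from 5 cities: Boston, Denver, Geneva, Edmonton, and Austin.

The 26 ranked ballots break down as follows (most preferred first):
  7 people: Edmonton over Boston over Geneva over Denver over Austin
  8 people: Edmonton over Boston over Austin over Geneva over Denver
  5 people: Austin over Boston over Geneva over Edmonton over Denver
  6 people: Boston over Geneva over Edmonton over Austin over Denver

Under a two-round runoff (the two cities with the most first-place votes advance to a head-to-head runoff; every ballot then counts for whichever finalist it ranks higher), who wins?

Edmonton

Round 1 first-place votes: Boston 6, Denver 0, Geneva 0, Edmonton 15, Austin 5. Edmonton and Boston advance.
Runoff: Edmonton is ranked above Boston on 15 ballots, Boston above Edmonton on 11.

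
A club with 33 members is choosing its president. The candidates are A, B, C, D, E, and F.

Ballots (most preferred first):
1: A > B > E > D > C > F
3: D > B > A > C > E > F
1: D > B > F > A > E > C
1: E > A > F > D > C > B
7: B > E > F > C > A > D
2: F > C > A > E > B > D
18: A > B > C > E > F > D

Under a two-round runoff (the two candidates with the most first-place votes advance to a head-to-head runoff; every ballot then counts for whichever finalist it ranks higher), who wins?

Round 1 first-place votes: A 19, B 7, C 0, D 4, E 1, F 2. A and B advance.
Runoff: A is ranked above B on 22 ballots, B above A on 11.

A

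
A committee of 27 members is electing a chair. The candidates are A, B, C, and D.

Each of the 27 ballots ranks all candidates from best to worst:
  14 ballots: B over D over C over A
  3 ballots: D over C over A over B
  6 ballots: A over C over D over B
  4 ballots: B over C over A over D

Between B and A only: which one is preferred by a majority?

B

B is ranked above A on 18 ballots; A above B on 9.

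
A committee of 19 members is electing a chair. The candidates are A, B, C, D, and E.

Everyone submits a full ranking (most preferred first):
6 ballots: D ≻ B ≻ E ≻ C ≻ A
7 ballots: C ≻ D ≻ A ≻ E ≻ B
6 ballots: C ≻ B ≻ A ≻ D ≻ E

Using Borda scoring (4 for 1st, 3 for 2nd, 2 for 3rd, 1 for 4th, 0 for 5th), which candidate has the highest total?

A: 6×0 + 7×2 + 6×2 = 26
B: 6×3 + 7×0 + 6×3 = 36
C: 6×1 + 7×4 + 6×4 = 58
D: 6×4 + 7×3 + 6×1 = 51
E: 6×2 + 7×1 + 6×0 = 19

C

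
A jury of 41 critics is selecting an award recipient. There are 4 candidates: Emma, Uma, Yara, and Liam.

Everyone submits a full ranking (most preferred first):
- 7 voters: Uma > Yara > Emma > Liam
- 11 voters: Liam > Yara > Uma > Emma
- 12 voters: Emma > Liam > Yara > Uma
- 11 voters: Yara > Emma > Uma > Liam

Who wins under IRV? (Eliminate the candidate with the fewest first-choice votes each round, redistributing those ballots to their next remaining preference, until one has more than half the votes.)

Round 1: Emma 12, Uma 7, Yara 11, Liam 11. Uma eliminated.
Round 2: Emma 12, Yara 18, Liam 11. Liam eliminated.
Round 3: Emma 12, Yara 29. Yara has a majority (≥21).

Yara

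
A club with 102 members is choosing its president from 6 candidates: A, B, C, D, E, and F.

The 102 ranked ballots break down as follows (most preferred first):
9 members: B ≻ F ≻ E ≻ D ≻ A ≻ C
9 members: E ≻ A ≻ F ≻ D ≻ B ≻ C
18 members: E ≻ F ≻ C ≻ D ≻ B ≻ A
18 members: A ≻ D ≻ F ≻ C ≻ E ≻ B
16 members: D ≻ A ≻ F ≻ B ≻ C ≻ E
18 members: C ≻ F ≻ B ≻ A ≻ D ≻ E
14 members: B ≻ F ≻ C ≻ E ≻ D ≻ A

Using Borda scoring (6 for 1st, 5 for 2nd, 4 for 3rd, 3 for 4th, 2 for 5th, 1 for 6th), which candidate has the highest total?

F

A: 9×2 + 9×5 + 18×1 + 18×6 + 16×5 + 18×3 + 14×1 = 337
B: 9×6 + 9×2 + 18×2 + 18×1 + 16×3 + 18×4 + 14×6 = 330
C: 9×1 + 9×1 + 18×4 + 18×3 + 16×2 + 18×6 + 14×4 = 340
D: 9×3 + 9×3 + 18×3 + 18×5 + 16×6 + 18×2 + 14×2 = 358
E: 9×4 + 9×6 + 18×6 + 18×2 + 16×1 + 18×1 + 14×3 = 310
F: 9×5 + 9×4 + 18×5 + 18×4 + 16×4 + 18×5 + 14×5 = 467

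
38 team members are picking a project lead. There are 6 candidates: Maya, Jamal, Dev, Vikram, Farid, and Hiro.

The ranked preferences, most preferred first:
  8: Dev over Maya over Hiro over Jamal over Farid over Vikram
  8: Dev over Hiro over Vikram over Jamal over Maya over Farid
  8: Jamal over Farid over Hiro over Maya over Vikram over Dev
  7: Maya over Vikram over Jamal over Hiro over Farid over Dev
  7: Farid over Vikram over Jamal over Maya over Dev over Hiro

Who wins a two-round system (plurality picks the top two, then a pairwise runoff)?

Round 1 first-place votes: Maya 7, Jamal 8, Dev 16, Vikram 0, Farid 7, Hiro 0. Dev and Jamal advance.
Runoff: Dev is ranked above Jamal on 16 ballots, Jamal above Dev on 22.

Jamal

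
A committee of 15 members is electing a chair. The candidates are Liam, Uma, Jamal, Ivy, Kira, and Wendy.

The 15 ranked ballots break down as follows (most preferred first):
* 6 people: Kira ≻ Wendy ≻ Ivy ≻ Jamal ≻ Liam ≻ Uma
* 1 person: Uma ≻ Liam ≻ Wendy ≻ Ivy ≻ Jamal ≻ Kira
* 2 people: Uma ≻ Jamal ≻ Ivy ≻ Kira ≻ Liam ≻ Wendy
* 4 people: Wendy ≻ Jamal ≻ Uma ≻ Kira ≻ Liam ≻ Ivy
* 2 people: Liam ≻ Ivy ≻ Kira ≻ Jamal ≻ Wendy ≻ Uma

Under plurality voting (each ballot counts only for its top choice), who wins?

First-place votes: Liam 2, Uma 3, Jamal 0, Ivy 0, Kira 6, Wendy 4.

Kira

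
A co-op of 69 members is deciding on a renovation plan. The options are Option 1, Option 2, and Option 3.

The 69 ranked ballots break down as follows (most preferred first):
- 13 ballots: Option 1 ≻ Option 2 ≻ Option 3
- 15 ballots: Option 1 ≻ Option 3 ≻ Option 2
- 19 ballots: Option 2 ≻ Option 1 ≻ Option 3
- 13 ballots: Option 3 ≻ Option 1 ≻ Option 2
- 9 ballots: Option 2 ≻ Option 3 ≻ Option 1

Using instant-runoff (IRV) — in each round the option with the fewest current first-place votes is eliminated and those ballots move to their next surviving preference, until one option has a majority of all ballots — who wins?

Option 1

Round 1: Option 1 28, Option 2 28, Option 3 13. Option 3 eliminated.
Round 2: Option 1 41, Option 2 28. Option 1 has a majority (≥35).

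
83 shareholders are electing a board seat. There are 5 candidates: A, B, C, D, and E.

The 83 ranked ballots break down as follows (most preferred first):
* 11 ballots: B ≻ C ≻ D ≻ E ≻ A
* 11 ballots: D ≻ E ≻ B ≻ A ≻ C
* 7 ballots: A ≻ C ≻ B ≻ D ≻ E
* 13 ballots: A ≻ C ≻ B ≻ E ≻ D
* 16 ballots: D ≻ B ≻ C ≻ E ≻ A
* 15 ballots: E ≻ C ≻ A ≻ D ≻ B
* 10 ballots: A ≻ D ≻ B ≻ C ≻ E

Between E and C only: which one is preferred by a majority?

C

E is ranked above C on 26 ballots; C above E on 57.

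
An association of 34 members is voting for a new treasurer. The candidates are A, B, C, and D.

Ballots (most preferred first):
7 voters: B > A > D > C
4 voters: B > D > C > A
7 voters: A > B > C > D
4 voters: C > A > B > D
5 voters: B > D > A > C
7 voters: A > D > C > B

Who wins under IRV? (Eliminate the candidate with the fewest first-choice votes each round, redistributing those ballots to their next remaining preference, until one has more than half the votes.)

A

Round 1: A 14, B 16, C 4, D 0. D eliminated.
Round 2: A 14, B 16, C 4. C eliminated.
Round 3: A 18, B 16. A has a majority (≥18).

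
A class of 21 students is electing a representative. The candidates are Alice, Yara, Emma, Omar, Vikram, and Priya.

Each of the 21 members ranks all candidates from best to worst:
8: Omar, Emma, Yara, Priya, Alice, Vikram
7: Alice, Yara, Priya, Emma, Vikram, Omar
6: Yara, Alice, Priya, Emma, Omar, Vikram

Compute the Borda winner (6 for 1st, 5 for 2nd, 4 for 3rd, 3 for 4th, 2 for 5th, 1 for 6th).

Alice: 8×2 + 7×6 + 6×5 = 88
Yara: 8×4 + 7×5 + 6×6 = 103
Emma: 8×5 + 7×3 + 6×3 = 79
Omar: 8×6 + 7×1 + 6×2 = 67
Vikram: 8×1 + 7×2 + 6×1 = 28
Priya: 8×3 + 7×4 + 6×4 = 76

Yara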